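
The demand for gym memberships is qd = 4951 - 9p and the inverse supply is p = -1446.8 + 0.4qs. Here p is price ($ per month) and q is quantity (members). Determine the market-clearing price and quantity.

p* = 116, q* = 3907

In direct form, qs = 3617 + 2.5p.
Equating demand and supply, 4951 - 9p = 3617 + 2.5p gives 11.5p = 1334, so p* = 116.
Then q* = 4951 - 9(116) = 3907.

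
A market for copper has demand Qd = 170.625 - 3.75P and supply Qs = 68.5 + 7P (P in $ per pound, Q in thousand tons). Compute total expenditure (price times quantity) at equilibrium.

Total expenditure = 1282.5

At equilibrium Qd = Qs, so 170.625 - 3.75P = 68.5 + 7P; collecting terms, 102.125 = 10.75P and P* = 9.5.
Then Q* = 170.625 - 3.75(9.5) = 135.
Total expenditure = P* × Q* = 9.5 × 135 = 1282.5.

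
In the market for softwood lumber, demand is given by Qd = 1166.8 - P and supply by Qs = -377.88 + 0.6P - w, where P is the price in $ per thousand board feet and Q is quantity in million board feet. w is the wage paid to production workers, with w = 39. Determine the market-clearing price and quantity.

P* = 989.8, Q* = 177

With w = 39, supply is Qs = -416.88 + 0.6P.
The market clears where 1166.8 - P = -416.88 + 0.6P. Rearranging, 1.6P = 1583.68, hence P* = 989.8.
Then Q* = 1166.8 - 989.8 = 177.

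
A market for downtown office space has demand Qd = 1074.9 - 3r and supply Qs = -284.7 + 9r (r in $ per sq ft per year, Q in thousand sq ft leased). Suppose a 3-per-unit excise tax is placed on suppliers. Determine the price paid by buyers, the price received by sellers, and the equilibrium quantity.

The tax drives a wedge r_b - r_s = 3. Substituting r_s = r_b - 3 into supply: Qs = -311.7 + 9r_b.
Market clearing requires 1074.9 - 3r_b = -311.7 + 9r_b; hence 1386.6 = 12r_b and r_b = 115.55.
So r_s = 112.55 and the quantity traded is Q = 1074.9 - 3(115.55) = 728.25.

r_b = 115.55, r_s = 112.55, Q = 728.25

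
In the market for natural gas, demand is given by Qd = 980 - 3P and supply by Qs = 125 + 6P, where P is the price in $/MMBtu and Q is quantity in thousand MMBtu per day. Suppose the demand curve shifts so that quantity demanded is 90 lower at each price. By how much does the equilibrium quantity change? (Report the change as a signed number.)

Set Qd = Qs: 980 - 3P = 125 + 6P, so 855 = 9P and P* = 95.
Plugging P* into demand: Q* = 980 - 3(95) = 695.
After the shift, demand is Qd = 890 - 3P.
New equilibrium: 765 = 9P, so P = 85 and Q = 635.
ΔQ = 635 - 695 = -60.

ΔQ = -60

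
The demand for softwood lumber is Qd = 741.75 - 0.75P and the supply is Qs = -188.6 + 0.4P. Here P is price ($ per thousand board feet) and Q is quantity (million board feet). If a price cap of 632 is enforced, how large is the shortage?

Evaluating both curves at the ceiling price 632 gives Qd = 267.75, Qs = 64.2.
Shortage = Qd - Qs = 267.75 - 64.2 = 203.55.

Shortage = 203.55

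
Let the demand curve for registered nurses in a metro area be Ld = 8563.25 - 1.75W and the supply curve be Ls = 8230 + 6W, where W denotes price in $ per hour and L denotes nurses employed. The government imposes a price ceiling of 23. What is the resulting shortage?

With W fixed at 23, quantity demanded is 8523 and quantity supplied is 8368.
Shortage = Ld - Ls = 8523 - 8368 = 155.

Shortage = 155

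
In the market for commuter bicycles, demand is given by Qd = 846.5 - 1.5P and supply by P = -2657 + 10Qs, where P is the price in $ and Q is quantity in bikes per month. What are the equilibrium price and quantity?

Rewriting in direct form: Qs = 265.7 + 0.1P.
The market clears where 846.5 - 1.5P = 265.7 + 0.1P. Rearranging, 1.6P = 580.8, hence P* = 363.
From the demand curve, Q* = 846.5 - 1.5(363) = 302.

P* = 363, Q* = 302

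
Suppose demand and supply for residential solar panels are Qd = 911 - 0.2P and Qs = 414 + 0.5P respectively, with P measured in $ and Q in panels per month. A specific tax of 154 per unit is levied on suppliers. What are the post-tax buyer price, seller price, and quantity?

P_b = 820, P_s = 666, Q = 747

With a tax of 154 on suppliers, they supply based on the net price P_s = P_b - 154, so Qs = 337 + 0.5P_b.
Market clearing requires 911 - 0.2P_b = 337 + 0.5P_b; hence 574 = 0.7P_b and P_b = 820.
Then P_s = 820 - 154 = 666 and Q = 911 - 0.2(820) = 747.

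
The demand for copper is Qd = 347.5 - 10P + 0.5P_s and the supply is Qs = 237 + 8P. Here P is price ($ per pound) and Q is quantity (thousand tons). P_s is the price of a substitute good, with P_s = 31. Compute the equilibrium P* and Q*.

With P_s = 31, demand is Qd = 363 - 10P.
Set Qd = Qs: 363 - 10P = 237 + 8P, so 126 = 18P and P* = 7.
Substitute back: Q* = 363 - 10(7) = 293.

P* = 7, Q* = 293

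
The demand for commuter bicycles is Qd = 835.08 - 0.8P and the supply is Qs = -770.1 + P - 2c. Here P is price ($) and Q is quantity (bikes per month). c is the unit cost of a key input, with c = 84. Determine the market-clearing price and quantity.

P* = 985.1, Q* = 47

With c = 84, supply is Qs = -938.1 + P.
Equating demand and supply, 835.08 - 0.8P = -938.1 + P gives 1.8P = 1773.18, so P* = 985.1.
Plugging P* into demand: Q* = 835.08 - 0.8(985.1) = 47.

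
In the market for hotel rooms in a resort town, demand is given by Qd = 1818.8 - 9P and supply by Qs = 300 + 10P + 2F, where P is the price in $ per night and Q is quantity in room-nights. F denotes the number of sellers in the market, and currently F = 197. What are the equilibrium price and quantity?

P* = 59.2, Q* = 1286

With F = 197, supply is Qs = 694 + 10P.
The market clears where 1818.8 - 9P = 694 + 10P. Rearranging, 19P = 1124.8, hence P* = 59.2.
Then Q* = 1818.8 - 9(59.2) = 1286.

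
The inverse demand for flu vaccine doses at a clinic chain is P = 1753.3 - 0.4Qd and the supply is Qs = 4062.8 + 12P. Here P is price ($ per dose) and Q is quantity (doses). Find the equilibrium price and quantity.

P* = 22.1, Q* = 4328

In direct form, Qd = 4383.25 - 2.5P.
The market clears where 4383.25 - 2.5P = 4062.8 + 12P. Rearranging, 14.5P = 320.45, hence P* = 22.1.
Substitute back: Q* = 4383.25 - 2.5(22.1) = 4328.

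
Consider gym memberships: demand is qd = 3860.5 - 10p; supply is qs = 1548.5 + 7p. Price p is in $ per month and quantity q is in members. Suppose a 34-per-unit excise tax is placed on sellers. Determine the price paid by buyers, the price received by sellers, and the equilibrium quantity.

p_b = 150, p_s = 116, q = 2360.5

With a tax of 34 on sellers, they supply based on the net price p_s = p_b - 34, so qs = 1310.5 + 7p_b.
Set qd = qs: 3860.5 - 10p_b = 1310.5 + 7p_b, so 2550 = 17p_b and p_b = 150.
So p_s = 116 and the quantity traded is q = 3860.5 - 10(150) = 2360.5.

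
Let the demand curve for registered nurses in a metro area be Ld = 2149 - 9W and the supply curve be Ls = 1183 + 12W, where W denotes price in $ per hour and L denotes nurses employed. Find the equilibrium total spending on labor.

Total spending on labor = 79810

Set Ld = Ls: 2149 - 9W = 1183 + 12W, so 966 = 21W and W* = 46.
Then L* = 2149 - 9(46) = 1735.
Total spending on labor = W* × L* = 46 × 1735 = 79810.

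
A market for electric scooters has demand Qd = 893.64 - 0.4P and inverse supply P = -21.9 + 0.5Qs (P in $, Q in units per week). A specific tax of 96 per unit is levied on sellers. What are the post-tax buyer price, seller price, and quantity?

P_b = 434.1, P_s = 338.1, Q = 720

Solving each curve for Q: Qs = 43.8 + 2P.
Sellers keep P_s = P_b - 96 per unit, so supply in terms of the buyer price is Qs = -148.2 + 2P_b.
Market clearing requires 893.64 - 0.4P_b = -148.2 + 2P_b; hence 1041.84 = 2.4P_b and P_b = 434.1.
Then P_s = 434.1 - 96 = 338.1 and Q = 893.64 - 0.4(434.1) = 720.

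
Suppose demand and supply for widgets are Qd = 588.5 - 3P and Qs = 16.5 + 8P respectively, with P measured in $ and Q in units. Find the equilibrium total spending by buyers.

Total spending by buyers = 22490

Equating demand and supply, 588.5 - 3P = 16.5 + 8P gives 11P = 572, so P* = 52.
Substitute back: Q* = 588.5 - 3(52) = 432.5.
Total spending by buyers = P* × Q* = 52 × 432.5 = 22490.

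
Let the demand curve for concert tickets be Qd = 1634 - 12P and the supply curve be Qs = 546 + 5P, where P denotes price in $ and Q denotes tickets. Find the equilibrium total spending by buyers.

At equilibrium Qd = Qs, so 1634 - 12P = 546 + 5P; collecting terms, 1088 = 17P and P* = 64.
From the demand curve, Q* = 1634 - 12(64) = 866.
Total spending by buyers = P* × Q* = 64 × 866 = 55424.

Total spending by buyers = 55424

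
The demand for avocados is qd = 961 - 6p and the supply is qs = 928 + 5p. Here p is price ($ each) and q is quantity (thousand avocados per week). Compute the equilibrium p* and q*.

p* = 3, q* = 943

Set qd = qs: 961 - 6p = 928 + 5p, so 33 = 11p and p* = 3.
Plugging p* into demand: q* = 961 - 6(3) = 943.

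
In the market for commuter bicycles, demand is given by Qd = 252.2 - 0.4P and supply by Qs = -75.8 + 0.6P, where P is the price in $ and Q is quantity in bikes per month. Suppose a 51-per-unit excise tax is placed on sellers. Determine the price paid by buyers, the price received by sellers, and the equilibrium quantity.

Sellers keep P_s = P_b - 51 per unit, so supply in terms of the buyer price is Qs = -106.4 + 0.6P_b.
Set Qd = Qs: 252.2 - 0.4P_b = -106.4 + 0.6P_b, so 358.6 = P_b and P_b = 358.6.
Then P_s = 358.6 - 51 = 307.6 and Q = 252.2 - 0.4(358.6) = 108.76.

P_b = 358.6, P_s = 307.6, Q = 108.76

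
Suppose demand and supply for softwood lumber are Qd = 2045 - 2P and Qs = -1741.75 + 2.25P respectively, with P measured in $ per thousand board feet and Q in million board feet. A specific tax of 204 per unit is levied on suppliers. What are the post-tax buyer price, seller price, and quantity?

P_b = 999, P_s = 795, Q = 47

The tax drives a wedge P_b - P_s = 204. Substituting P_s = P_b - 204 into supply: Qs = -2200.75 + 2.25P_b.
Set Qd = Qs: 2045 - 2P_b = -2200.75 + 2.25P_b, so 4245.75 = 4.25P_b and P_b = 999.
Then P_s = 999 - 204 = 795 and Q = 2045 - 2(999) = 47.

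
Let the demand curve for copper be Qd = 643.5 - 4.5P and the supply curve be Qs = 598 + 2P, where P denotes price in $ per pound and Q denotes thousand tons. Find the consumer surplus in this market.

The market clears where 643.5 - 4.5P = 598 + 2P. Rearranging, 6.5P = 45.5, hence P* = 7.
Substitute back: Q* = 643.5 - 4.5(7) = 612.
Demand choke price (Qd = 0): P = 643.5/4.5 = 143. Consumer surplus = ½ × (143 - 7) × 612 = 41616.

Consumer surplus = 41616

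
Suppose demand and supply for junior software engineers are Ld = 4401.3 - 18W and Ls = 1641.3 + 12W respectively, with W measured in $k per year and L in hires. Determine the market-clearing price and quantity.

Set Ld = Ls: 4401.3 - 18W = 1641.3 + 12W, so 2760 = 30W and W* = 92.
Then L* = 4401.3 - 18(92) = 2745.3.

W* = 92, L* = 2745.3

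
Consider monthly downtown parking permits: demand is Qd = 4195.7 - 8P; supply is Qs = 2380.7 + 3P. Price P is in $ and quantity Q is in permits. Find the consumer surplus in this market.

At equilibrium Qd = Qs, so 4195.7 - 8P = 2380.7 + 3P; collecting terms, 1815 = 11P and P* = 165.
Plugging P* into demand: Q* = 4195.7 - 8(165) = 2875.7.
Demand choke price (Qd = 0): P = 4195.7/8 = 524.4625. Consumer surplus = ½ × (524.4625 - 165) × 2875.7 = 516853.155625.

Consumer surplus = 516853.155625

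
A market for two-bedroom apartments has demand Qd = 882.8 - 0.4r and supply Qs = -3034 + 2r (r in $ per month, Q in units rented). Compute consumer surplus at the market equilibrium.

At equilibrium Qd = Qs, so 882.8 - 0.4r = -3034 + 2r; collecting terms, 3916.8 = 2.4r and r* = 1632.
From the demand curve, Q* = 882.8 - 0.4(1632) = 230.
Demand choke price (Qd = 0): r = 882.8/0.4 = 2207. Consumer surplus = ½ × (2207 - 1632) × 230 = 66125.

Consumer surplus = 66125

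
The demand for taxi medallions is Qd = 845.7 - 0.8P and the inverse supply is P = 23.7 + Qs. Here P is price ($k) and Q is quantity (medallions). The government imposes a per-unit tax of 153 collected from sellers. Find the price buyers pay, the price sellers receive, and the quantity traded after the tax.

In direct form, Qs = -23.7 + P.
With a tax of 153 on sellers, they supply based on the net price P_s = P_b - 153, so Qs = -176.7 + P_b.
Set Qd = Qs: 845.7 - 0.8P_b = -176.7 + P_b, so 1022.4 = 1.8P_b and P_b = 568.
Then P_s = 568 - 153 = 415 and Q = 845.7 - 0.8(568) = 391.3.

P_b = 568, P_s = 415, Q = 391.3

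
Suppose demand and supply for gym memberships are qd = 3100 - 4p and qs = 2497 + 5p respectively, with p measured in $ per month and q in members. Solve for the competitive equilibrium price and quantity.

The market clears where 3100 - 4p = 2497 + 5p. Rearranging, 9p = 603, hence p* = 67.
Substitute back: q* = 3100 - 4(67) = 2832.

p* = 67, q* = 2832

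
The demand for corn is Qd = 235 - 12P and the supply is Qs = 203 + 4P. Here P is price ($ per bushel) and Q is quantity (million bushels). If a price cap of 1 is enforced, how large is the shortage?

Shortage = 16

At P = 1: Qd = 223 and Qs = 207.
Shortage = Qd - Qs = 223 - 207 = 16.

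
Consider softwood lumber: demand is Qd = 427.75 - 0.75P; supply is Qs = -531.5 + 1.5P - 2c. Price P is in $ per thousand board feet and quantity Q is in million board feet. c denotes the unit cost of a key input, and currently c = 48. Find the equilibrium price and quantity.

With c = 48, supply is Qs = -627.5 + 1.5P.
The market clears where 427.75 - 0.75P = -627.5 + 1.5P. Rearranging, 2.25P = 1055.25, hence P* = 469.
Substitute back: Q* = 427.75 - 0.75(469) = 76.

P* = 469, Q* = 76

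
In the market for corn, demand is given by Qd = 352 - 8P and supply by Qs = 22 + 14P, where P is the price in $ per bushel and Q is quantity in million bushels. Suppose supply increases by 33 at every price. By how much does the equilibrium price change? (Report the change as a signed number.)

The market clears where 352 - 8P = 22 + 14P. Rearranging, 22P = 330, hence P* = 15.
Substitute back: Q* = 352 - 8(15) = 232.
After the shift, supply is Qs = 55 + 14P.
The new intersection has 297 = 22P, i.e. P = 13.5, Q = 244.
ΔP = 13.5 - 15 = -1.5.

ΔP = -1.5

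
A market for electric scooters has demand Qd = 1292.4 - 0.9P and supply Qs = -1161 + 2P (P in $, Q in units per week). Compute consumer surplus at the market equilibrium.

The market clears where 1292.4 - 0.9P = -1161 + 2P. Rearranging, 2.9P = 2453.4, hence P* = 846.
Plugging P* into demand: Q* = 1292.4 - 0.9(846) = 531.
Demand choke price (Qd = 0): P = 1292.4/0.9 = 1436. Consumer surplus = ½ × (1436 - 846) × 531 = 156645.

Consumer surplus = 156645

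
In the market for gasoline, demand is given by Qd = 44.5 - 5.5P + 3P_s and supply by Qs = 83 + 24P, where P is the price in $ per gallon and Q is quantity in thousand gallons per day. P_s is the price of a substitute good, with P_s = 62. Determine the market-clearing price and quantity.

With P_s = 62, demand is Qd = 230.5 - 5.5P.
At equilibrium Qd = Qs, so 230.5 - 5.5P = 83 + 24P; collecting terms, 147.5 = 29.5P and P* = 5.
Substitute back: Q* = 230.5 - 5.5(5) = 203.

P* = 5, Q* = 203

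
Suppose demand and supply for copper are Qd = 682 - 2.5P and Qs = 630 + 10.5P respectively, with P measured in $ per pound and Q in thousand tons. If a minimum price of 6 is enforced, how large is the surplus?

Surplus = 26

At P = 6: Qd = 667 and Qs = 693.
Surplus = Qs - Qd = 693 - 667 = 26.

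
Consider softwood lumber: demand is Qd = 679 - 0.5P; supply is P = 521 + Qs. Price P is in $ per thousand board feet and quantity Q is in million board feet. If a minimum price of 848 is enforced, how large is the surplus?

In direct form, Qs = -521 + P.
At P = 848: Qd = 255 and Qs = 327.
Surplus = Qs - Qd = 327 - 255 = 72.

Surplus = 72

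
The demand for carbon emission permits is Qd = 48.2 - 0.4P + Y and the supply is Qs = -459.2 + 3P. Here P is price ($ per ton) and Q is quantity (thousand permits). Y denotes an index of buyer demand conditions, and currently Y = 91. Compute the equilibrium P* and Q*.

P* = 176, Q* = 68.8

With Y = 91, demand is Qd = 139.2 - 0.4P.
The market clears where 139.2 - 0.4P = -459.2 + 3P. Rearranging, 3.4P = 598.4, hence P* = 176.
Then Q* = 139.2 - 0.4(176) = 68.8.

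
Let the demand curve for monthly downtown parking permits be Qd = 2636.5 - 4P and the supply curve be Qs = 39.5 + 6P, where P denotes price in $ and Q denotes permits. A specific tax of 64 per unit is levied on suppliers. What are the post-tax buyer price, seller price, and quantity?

P_b = 298.1, P_s = 234.1, Q = 1444.1

With a tax of 64 on suppliers, they supply based on the net price P_s = P_b - 64, so Qs = -344.5 + 6P_b.
Equate demand and the shifted supply: 2636.5 - 4P_b = -344.5 + 6P_b, giving 10P_b = 2981, so P_b = 298.1.
Then P_s = 298.1 - 64 = 234.1 and Q = 2636.5 - 4(298.1) = 1444.1.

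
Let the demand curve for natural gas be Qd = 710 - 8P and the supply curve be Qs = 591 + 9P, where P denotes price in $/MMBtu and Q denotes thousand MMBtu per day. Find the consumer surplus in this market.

Equating demand and supply, 710 - 8P = 591 + 9P gives 17P = 119, so P* = 7.
From the demand curve, Q* = 710 - 8(7) = 654.
Demand choke price (Qd = 0): P = 710/8 = 88.75. Consumer surplus = ½ × (88.75 - 7) × 654 = 26732.25.

Consumer surplus = 26732.25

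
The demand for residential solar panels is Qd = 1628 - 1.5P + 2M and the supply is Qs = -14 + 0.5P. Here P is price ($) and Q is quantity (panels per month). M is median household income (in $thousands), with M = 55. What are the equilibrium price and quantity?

P* = 876, Q* = 424

With M = 55, demand is Qd = 1738 - 1.5P.
At equilibrium Qd = Qs, so 1738 - 1.5P = -14 + 0.5P; collecting terms, 1752 = 2P and P* = 876.
Substitute back: Q* = 1738 - 1.5(876) = 424.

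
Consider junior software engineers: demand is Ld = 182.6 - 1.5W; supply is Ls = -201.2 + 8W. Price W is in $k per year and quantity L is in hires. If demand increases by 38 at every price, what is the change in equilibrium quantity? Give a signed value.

ΔL = 32

Equating demand and supply, 182.6 - 1.5W = -201.2 + 8W gives 9.5W = 383.8, so W* = 40.4.
From the demand curve, L* = 182.6 - 1.5(40.4) = 122.
After the shift, demand is Ld = 220.6 - 1.5W.
New equilibrium: 421.8 = 9.5W, so W = 44.4 and L = 154.
ΔL = 154 - 122 = 32.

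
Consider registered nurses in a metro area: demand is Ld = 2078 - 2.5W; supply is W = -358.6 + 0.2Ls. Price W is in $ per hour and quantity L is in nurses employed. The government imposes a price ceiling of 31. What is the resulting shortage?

Shortage = 52.5

Rewriting in direct form: Ls = 1793 + 5W.
With W fixed at 31, quantity demanded is 2000.5 and quantity supplied is 1948.
Shortage = Ld - Ls = 2000.5 - 1948 = 52.5.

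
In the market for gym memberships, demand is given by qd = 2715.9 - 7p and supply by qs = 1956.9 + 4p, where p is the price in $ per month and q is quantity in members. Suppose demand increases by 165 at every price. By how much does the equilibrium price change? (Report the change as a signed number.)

At equilibrium qd = qs, so 2715.9 - 7p = 1956.9 + 4p; collecting terms, 759 = 11p and p* = 69.
Then q* = 2715.9 - 7(69) = 2232.9.
After the shift, demand is qd = 2880.9 - 7p.
The new intersection has 924 = 11p, i.e. p = 84, q = 2292.9.
Δp = 84 - 69 = 15.

Δp = 15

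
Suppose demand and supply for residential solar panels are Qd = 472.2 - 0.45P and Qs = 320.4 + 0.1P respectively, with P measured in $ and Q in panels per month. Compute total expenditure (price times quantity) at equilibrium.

At equilibrium Qd = Qs, so 472.2 - 0.45P = 320.4 + 0.1P; collecting terms, 151.8 = 0.55P and P* = 276.
Substitute back: Q* = 472.2 - 0.45(276) = 348.
Total expenditure = P* × Q* = 276 × 348 = 96048.

Total expenditure = 96048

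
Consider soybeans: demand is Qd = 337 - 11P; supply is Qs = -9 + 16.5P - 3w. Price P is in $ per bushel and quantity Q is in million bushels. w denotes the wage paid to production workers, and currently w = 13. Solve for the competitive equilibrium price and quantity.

With w = 13, supply is Qs = -48 + 16.5P.
At equilibrium Qd = Qs, so 337 - 11P = -48 + 16.5P; collecting terms, 385 = 27.5P and P* = 14.
Then Q* = 337 - 11(14) = 183.

P* = 14, Q* = 183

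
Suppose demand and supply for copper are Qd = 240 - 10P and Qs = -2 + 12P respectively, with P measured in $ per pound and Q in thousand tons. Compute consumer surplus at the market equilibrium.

Consumer surplus = 845

Equating demand and supply, 240 - 10P = -2 + 12P gives 22P = 242, so P* = 11.
From the demand curve, Q* = 240 - 10(11) = 130.
Demand choke price (Qd = 0): P = 240/10 = 24. Consumer surplus = ½ × (24 - 11) × 130 = 845.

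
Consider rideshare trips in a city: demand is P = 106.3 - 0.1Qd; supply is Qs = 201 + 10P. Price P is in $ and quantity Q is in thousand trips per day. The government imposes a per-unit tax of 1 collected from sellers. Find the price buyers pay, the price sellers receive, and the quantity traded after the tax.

In direct form, Qd = 1063 - 10P.
The tax drives a wedge P_b - P_s = 1. Substituting P_s = P_b - 1 into supply: Qs = 191 + 10P_b.
Equate demand and the shifted supply: 1063 - 10P_b = 191 + 10P_b, giving 20P_b = 872, so P_b = 43.6.
So P_s = 42.6 and the quantity traded is Q = 1063 - 10(43.6) = 627.

P_b = 43.6, P_s = 42.6, Q = 627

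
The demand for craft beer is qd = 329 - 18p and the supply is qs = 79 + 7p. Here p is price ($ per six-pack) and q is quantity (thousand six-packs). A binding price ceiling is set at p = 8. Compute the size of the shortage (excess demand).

With p fixed at 8, quantity demanded is 185 and quantity supplied is 135.
Shortage = qd - qs = 185 - 135 = 50.

Shortage = 50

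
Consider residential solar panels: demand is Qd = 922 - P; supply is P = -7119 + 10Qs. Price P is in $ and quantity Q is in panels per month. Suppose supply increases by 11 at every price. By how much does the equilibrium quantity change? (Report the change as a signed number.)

ΔQ = 10

Rewriting in direct form: Qs = 711.9 + 0.1P.
At equilibrium Qd = Qs, so 922 - P = 711.9 + 0.1P; collecting terms, 210.1 = 1.1P and P* = 191.
From the demand curve, Q* = 922 - 191 = 731.
After the shift, supply is Qs = 722.9 + 0.1P.
The new intersection has 199.1 = 1.1P, i.e. P = 181, Q = 741.
ΔQ = 741 - 731 = 10.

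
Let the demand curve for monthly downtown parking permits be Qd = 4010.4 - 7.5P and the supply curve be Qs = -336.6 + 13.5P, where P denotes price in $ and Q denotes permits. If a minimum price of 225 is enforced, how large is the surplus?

Evaluating both curves at the floor price 225 gives Qd = 2322.9, Qs = 2700.9.
Surplus = Qs - Qd = 2700.9 - 2322.9 = 378.

Surplus = 378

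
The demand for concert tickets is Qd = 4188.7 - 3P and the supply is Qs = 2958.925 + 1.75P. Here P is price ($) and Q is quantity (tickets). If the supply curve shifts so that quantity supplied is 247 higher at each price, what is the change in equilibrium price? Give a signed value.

At equilibrium Qd = Qs, so 4188.7 - 3P = 2958.925 + 1.75P; collecting terms, 1229.775 = 4.75P and P* = 258.9.
Plugging P* into demand: Q* = 4188.7 - 3(258.9) = 3412.
After the shift, supply is Qs = 3205.925 + 1.75P.
The new intersection has 982.775 = 4.75P, i.e. P = 206.9, Q = 3568.
ΔP = 206.9 - 258.9 = -52.

ΔP = -52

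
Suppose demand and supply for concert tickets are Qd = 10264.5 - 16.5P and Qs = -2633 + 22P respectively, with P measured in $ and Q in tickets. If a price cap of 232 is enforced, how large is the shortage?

Shortage = 3965.5

Evaluating both curves at the ceiling price 232 gives Qd = 6436.5, Qs = 2471.
Shortage = Qd - Qs = 6436.5 - 2471 = 3965.5.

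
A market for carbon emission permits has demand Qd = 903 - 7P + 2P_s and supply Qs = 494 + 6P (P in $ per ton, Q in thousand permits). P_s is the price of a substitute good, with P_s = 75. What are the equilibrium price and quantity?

P* = 43, Q* = 752

With P_s = 75, demand is Qd = 1053 - 7P.
Set Qd = Qs: 1053 - 7P = 494 + 6P, so 559 = 13P and P* = 43.
Plugging P* into demand: Q* = 1053 - 7(43) = 752.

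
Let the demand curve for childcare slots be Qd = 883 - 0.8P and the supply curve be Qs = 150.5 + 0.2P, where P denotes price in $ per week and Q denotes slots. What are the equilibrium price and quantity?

Set Qd = Qs: 883 - 0.8P = 150.5 + 0.2P, so 732.5 = P and P* = 732.5.
Substitute back: Q* = 883 - 0.8(732.5) = 297.

P* = 732.5, Q* = 297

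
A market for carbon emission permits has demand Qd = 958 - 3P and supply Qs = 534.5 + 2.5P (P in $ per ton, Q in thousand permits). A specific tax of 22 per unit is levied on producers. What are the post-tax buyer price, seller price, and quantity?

P_b = 87, P_s = 65, Q = 697

The tax drives a wedge P_b - P_s = 22. Substituting P_s = P_b - 22 into supply: Qs = 479.5 + 2.5P_b.
Market clearing requires 958 - 3P_b = 479.5 + 2.5P_b; hence 478.5 = 5.5P_b and P_b = 87.
So P_s = 65 and the quantity traded is Q = 958 - 3(87) = 697.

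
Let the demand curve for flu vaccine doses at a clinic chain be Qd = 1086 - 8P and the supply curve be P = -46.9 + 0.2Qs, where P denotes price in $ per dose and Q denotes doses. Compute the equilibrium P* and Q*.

P* = 65.5, Q* = 562

In direct form, Qs = 234.5 + 5P.
Equating demand and supply, 1086 - 8P = 234.5 + 5P gives 13P = 851.5, so P* = 65.5.
From the demand curve, Q* = 1086 - 8(65.5) = 562.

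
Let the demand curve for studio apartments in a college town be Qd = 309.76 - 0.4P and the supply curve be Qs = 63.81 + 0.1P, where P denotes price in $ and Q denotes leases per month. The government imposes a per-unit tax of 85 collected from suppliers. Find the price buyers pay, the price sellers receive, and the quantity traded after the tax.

With a tax of 85 on suppliers, they supply based on the net price P_s = P_b - 85, so Qs = 55.31 + 0.1P_b.
Market clearing requires 309.76 - 0.4P_b = 55.31 + 0.1P_b; hence 254.45 = 0.5P_b and P_b = 508.9.
So P_s = 423.9 and the quantity traded is Q = 309.76 - 0.4(508.9) = 106.2.

P_b = 508.9, P_s = 423.9, Q = 106.2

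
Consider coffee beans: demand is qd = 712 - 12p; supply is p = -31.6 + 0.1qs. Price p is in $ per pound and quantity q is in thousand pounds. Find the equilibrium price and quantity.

p* = 18, q* = 496

Solving each curve for q: qs = 316 + 10p.
At equilibrium qd = qs, so 712 - 12p = 316 + 10p; collecting terms, 396 = 22p and p* = 18.
Plugging p* into demand: q* = 712 - 12(18) = 496.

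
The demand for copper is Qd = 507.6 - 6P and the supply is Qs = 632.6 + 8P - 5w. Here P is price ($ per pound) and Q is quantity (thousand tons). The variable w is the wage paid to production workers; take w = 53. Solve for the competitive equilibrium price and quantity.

With w = 53, supply is Qs = 367.6 + 8P.
Equating demand and supply, 507.6 - 6P = 367.6 + 8P gives 14P = 140, so P* = 10.
From the demand curve, Q* = 507.6 - 6(10) = 447.6.

P* = 10, Q* = 447.6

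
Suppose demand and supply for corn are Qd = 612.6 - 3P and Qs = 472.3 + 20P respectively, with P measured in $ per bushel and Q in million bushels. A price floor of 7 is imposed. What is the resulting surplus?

Evaluating both curves at the floor price 7 gives Qd = 591.6, Qs = 612.3.
Surplus = Qs - Qd = 612.3 - 591.6 = 20.7.

Surplus = 20.7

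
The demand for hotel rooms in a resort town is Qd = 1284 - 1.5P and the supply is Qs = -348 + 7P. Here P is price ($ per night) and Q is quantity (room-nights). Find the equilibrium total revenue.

Total revenue = 191232

Equating demand and supply, 1284 - 1.5P = -348 + 7P gives 8.5P = 1632, so P* = 192.
Plugging P* into demand: Q* = 1284 - 1.5(192) = 996.
Total revenue = P* × Q* = 192 × 996 = 191232.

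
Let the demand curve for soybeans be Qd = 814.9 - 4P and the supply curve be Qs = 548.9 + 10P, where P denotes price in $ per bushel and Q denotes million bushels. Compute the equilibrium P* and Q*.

P* = 19, Q* = 738.9

The market clears where 814.9 - 4P = 548.9 + 10P. Rearranging, 14P = 266, hence P* = 19.
Plugging P* into demand: Q* = 814.9 - 4(19) = 738.9.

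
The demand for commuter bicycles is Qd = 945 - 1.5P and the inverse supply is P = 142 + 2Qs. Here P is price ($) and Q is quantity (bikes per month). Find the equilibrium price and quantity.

In direct form, Qs = -71 + 0.5P.
Set Qd = Qs: 945 - 1.5P = -71 + 0.5P, so 1016 = 2P and P* = 508.
Then Q* = 945 - 1.5(508) = 183.

P* = 508, Q* = 183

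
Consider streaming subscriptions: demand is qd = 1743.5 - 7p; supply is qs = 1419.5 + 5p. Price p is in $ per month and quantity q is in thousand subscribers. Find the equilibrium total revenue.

Set qd = qs: 1743.5 - 7p = 1419.5 + 5p, so 324 = 12p and p* = 27.
Substitute back: q* = 1743.5 - 7(27) = 1554.5.
Total revenue = p* × q* = 27 × 1554.5 = 41971.5.

Total revenue = 41971.5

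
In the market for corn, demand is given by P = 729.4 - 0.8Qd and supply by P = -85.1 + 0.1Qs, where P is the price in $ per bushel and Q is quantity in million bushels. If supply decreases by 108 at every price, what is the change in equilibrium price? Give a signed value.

Solving each curve for Q: Qd = 911.75 - 1.25P and Qs = 851 + 10P.
Set Qd = Qs: 911.75 - 1.25P = 851 + 10P, so 60.75 = 11.25P and P* = 5.4.
From the demand curve, Q* = 911.75 - 1.25(5.4) = 905.
After the shift, supply is Qs = 743 + 10P.
Re-solving, 11.25P = 168.75 gives P = 15 and Q = 893.
ΔP = 15 - 5.4 = 9.6.

ΔP = 9.6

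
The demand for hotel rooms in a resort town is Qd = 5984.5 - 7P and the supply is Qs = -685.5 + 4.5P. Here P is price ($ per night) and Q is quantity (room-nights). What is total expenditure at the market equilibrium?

Total expenditure = 1116210

At equilibrium Qd = Qs, so 5984.5 - 7P = -685.5 + 4.5P; collecting terms, 6670 = 11.5P and P* = 580.
From the demand curve, Q* = 5984.5 - 7(580) = 1924.5.
Total expenditure = P* × Q* = 580 × 1924.5 = 1116210.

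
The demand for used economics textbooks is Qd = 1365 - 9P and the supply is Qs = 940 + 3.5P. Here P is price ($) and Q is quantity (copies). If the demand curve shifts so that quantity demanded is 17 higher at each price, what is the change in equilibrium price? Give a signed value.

Equating demand and supply, 1365 - 9P = 940 + 3.5P gives 12.5P = 425, so P* = 34.
Then Q* = 1365 - 9(34) = 1059.
After the shift, demand is Qd = 1382 - 9P.
New equilibrium: 442 = 12.5P, so P = 35.36 and Q = 1063.76.
ΔP = 35.36 - 34 = 1.36.

ΔP = 1.36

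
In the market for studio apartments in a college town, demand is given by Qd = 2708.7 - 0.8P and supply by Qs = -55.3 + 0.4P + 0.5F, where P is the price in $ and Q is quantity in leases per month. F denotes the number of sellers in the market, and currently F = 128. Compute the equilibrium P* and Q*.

With F = 128, supply is Qs = 8.7 + 0.4P.
At equilibrium Qd = Qs, so 2708.7 - 0.8P = 8.7 + 0.4P; collecting terms, 2700 = 1.2P and P* = 2250.
Substitute back: Q* = 2708.7 - 0.8(2250) = 908.7.

P* = 2250, Q* = 908.7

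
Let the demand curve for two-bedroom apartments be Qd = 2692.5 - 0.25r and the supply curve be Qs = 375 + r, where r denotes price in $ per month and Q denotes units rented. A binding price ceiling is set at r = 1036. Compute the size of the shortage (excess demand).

Evaluating both curves at the ceiling price 1036 gives Qd = 2433.5, Qs = 1411.
Shortage = Qd - Qs = 2433.5 - 1411 = 1022.5.

Shortage = 1022.5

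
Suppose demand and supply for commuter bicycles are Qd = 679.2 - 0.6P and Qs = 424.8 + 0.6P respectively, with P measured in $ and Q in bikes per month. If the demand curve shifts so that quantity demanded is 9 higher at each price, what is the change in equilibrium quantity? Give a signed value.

ΔQ = 4.5

Set Qd = Qs: 679.2 - 0.6P = 424.8 + 0.6P, so 254.4 = 1.2P and P* = 212.
From the demand curve, Q* = 679.2 - 0.6(212) = 552.
After the shift, demand is Qd = 688.2 - 0.6P.
Re-solving, 1.2P = 263.4 gives P = 219.5 and Q = 556.5.
ΔQ = 556.5 - 552 = 4.5.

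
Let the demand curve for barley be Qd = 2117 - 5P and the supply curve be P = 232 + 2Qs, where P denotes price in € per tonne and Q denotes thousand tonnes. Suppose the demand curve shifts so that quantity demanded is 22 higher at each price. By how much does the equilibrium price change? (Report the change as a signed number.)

ΔP = 4

Rewriting in direct form: Qs = -116 + 0.5P.
Equating demand and supply, 2117 - 5P = -116 + 0.5P gives 5.5P = 2233, so P* = 406.
Then Q* = 2117 - 5(406) = 87.
After the shift, demand is Qd = 2139 - 5P.
The new intersection has 2255 = 5.5P, i.e. P = 410, Q = 89.
ΔP = 410 - 406 = 4.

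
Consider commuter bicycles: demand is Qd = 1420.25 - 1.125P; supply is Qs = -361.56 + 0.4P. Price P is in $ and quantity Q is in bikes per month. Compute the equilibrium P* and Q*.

Equating demand and supply, 1420.25 - 1.125P = -361.56 + 0.4P gives 1.525P = 1781.81, so P* = 1168.4.
Then Q* = 1420.25 - 1.125(1168.4) = 105.8.

P* = 1168.4, Q* = 105.8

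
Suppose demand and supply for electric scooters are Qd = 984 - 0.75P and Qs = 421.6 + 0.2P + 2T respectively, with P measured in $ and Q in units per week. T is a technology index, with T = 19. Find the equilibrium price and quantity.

P* = 552, Q* = 570

With T = 19, supply is Qs = 459.6 + 0.2P.
Set Qd = Qs: 984 - 0.75P = 459.6 + 0.2P, so 524.4 = 0.95P and P* = 552.
Plugging P* into demand: Q* = 984 - 0.75(552) = 570.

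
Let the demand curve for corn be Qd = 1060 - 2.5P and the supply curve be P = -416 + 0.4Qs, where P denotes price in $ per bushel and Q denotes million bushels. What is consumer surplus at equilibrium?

Rewriting in direct form: Qs = 1040 + 2.5P.
Equating demand and supply, 1060 - 2.5P = 1040 + 2.5P gives 5P = 20, so P* = 4.
Then Q* = 1060 - 2.5(4) = 1050.
Demand choke price (Qd = 0): P = 1060/2.5 = 424. Consumer surplus = ½ × (424 - 4) × 1050 = 220500.

Consumer surplus = 220500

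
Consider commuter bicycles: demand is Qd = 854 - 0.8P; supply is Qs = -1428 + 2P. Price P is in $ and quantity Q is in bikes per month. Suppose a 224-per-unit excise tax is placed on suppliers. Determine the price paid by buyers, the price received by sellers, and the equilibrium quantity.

Suppliers keep P_s = P_b - 224 per unit, so supply in terms of the buyer price is Qs = -1876 + 2P_b.
Equate demand and the shifted supply: 854 - 0.8P_b = -1876 + 2P_b, giving 2.8P_b = 2730, so P_b = 975.
Then P_s = 975 - 224 = 751 and Q = 854 - 0.8(975) = 74.

P_b = 975, P_s = 751, Q = 74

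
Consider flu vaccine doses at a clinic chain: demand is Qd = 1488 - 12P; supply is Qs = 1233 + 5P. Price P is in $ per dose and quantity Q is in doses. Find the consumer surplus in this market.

Set Qd = Qs: 1488 - 12P = 1233 + 5P, so 255 = 17P and P* = 15.
Plugging P* into demand: Q* = 1488 - 12(15) = 1308.
Demand choke price (Qd = 0): P = 1488/12 = 124. Consumer surplus = ½ × (124 - 15) × 1308 = 71286.

Consumer surplus = 71286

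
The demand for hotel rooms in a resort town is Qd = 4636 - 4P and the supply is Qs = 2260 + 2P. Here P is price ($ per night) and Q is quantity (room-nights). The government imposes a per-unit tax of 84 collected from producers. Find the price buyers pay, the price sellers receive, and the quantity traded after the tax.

P_b = 424, P_s = 340, Q = 2940

Producers keep P_s = P_b - 84 per unit, so supply in terms of the buyer price is Qs = 2092 + 2P_b.
Market clearing requires 4636 - 4P_b = 2092 + 2P_b; hence 2544 = 6P_b and P_b = 424.
Then P_s = 424 - 84 = 340 and Q = 4636 - 4(424) = 2940.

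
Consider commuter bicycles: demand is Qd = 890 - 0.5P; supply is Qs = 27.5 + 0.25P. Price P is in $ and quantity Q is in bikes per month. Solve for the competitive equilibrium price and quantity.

At equilibrium Qd = Qs, so 890 - 0.5P = 27.5 + 0.25P; collecting terms, 862.5 = 0.75P and P* = 1150.
Substitute back: Q* = 890 - 0.5(1150) = 315.

P* = 1150, Q* = 315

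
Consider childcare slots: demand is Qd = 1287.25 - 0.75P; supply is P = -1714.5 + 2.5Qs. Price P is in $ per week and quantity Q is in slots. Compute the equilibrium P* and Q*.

P* = 523, Q* = 895

Rewriting in direct form: Qs = 685.8 + 0.4P.
Set Qd = Qs: 1287.25 - 0.75P = 685.8 + 0.4P, so 601.45 = 1.15P and P* = 523.
From the demand curve, Q* = 1287.25 - 0.75(523) = 895.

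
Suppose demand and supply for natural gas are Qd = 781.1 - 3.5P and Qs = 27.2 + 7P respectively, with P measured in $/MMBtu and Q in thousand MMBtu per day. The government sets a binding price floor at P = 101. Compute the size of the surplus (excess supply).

Surplus = 306.6

With P fixed at 101, quantity demanded is 427.6 and quantity supplied is 734.2.
Surplus = Qs - Qd = 734.2 - 427.6 = 306.6.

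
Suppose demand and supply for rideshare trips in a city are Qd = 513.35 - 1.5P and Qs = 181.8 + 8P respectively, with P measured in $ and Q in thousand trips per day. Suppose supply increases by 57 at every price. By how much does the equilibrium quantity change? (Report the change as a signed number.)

ΔQ = 9

Equating demand and supply, 513.35 - 1.5P = 181.8 + 8P gives 9.5P = 331.55, so P* = 34.9.
Then Q* = 513.35 - 1.5(34.9) = 461.
After the shift, supply is Qs = 238.8 + 8P.
The new intersection has 274.55 = 9.5P, i.e. P = 28.9, Q = 470.
ΔQ = 470 - 461 = 9.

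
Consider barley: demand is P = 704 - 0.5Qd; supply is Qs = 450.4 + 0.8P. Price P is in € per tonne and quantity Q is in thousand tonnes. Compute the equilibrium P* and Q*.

P* = 342, Q* = 724

Inverting to quantity form: Qd = 1408 - 2P.
The market clears where 1408 - 2P = 450.4 + 0.8P. Rearranging, 2.8P = 957.6, hence P* = 342.
Substitute back: Q* = 1408 - 2(342) = 724.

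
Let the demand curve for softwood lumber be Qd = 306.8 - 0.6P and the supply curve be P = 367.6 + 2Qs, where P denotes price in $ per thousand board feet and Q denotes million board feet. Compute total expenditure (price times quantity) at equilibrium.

Total expenditure = 17483.2

In direct form, Qs = -183.8 + 0.5P.
At equilibrium Qd = Qs, so 306.8 - 0.6P = -183.8 + 0.5P; collecting terms, 490.6 = 1.1P and P* = 446.
Substitute back: Q* = 306.8 - 0.6(446) = 39.2.
Total expenditure = P* × Q* = 446 × 39.2 = 17483.2.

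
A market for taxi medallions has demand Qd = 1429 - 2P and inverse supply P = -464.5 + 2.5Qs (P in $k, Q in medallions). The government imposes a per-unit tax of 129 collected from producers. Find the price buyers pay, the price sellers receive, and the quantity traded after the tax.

P_b = 539.5, P_s = 410.5, Q = 350

Inverting to quantity form: Qs = 185.8 + 0.4P.
Producers keep P_s = P_b - 129 per unit, so supply in terms of the buyer price is Qs = 134.2 + 0.4P_b.
Market clearing requires 1429 - 2P_b = 134.2 + 0.4P_b; hence 1294.8 = 2.4P_b and P_b = 539.5.
So P_s = 410.5 and the quantity traded is Q = 1429 - 2(539.5) = 350.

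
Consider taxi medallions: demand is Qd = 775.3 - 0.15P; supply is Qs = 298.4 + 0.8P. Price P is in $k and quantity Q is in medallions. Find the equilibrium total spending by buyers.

Total spending by buyers = 351400

The market clears where 775.3 - 0.15P = 298.4 + 0.8P. Rearranging, 0.95P = 476.9, hence P* = 502.
Substitute back: Q* = 775.3 - 0.15(502) = 700.
Total spending by buyers = P* × Q* = 502 × 700 = 351400.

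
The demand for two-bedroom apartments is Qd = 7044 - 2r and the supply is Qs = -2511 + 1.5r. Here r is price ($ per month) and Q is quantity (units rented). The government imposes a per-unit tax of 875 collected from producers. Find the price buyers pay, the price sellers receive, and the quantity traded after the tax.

r_b = 3105, r_s = 2230, Q = 834

With a tax of 875 on producers, they supply based on the net price r_s = r_b - 875, so Qs = -3823.5 + 1.5r_b.
Equate demand and the shifted supply: 7044 - 2r_b = -3823.5 + 1.5r_b, giving 3.5r_b = 10867.5, so r_b = 3105.
Then r_s = 3105 - 875 = 2230 and Q = 7044 - 2(3105) = 834.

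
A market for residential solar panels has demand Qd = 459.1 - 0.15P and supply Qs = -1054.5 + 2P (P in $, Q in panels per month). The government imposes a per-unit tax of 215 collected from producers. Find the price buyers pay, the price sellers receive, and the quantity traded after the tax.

Producers keep P_s = P_b - 215 per unit, so supply in terms of the buyer price is Qs = -1484.5 + 2P_b.
Market clearing requires 459.1 - 0.15P_b = -1484.5 + 2P_b; hence 1943.6 = 2.15P_b and P_b = 904.
Then P_s = 904 - 215 = 689 and Q = 459.1 - 0.15(904) = 323.5.

P_b = 904, P_s = 689, Q = 323.5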